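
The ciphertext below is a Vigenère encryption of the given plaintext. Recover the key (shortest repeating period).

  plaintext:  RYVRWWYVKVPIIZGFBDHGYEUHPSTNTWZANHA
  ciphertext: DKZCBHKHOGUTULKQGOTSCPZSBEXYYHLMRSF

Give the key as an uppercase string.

MMELFL

  i= 0: D-R = 12 → M
  i= 1: K-Y = 12 → M
  i= 2: Z-V =  4 → E
  i= 3: C-R = 11 → L
  i= 4: B-W =  5 → F
  i= 5: H-W = 11 → L
  i= 6: K-Y = 12 → M
  i= 7: H-V = 12 → M
  i= 8: O-K =  4 → E
  i= 9: G-V = 11 → L
  i=10: U-P =  5 → F
  i=11: T-I = 11 → L
  i=12: U-I = 12 → M
  i=13: L-Z = 12 → M
  i=14: K-G =  4 → E
  i=15: Q-F = 11 → L
  i=16: G-B =  5 → F
  i=17: O-D = 11 → L
  i=18: T-H = 12 → M
  i=19: S-G = 12 → M
  i=20: C-Y =  4 → E
  i=21: P-E = 11 → L
  i=22: Z-U =  5 → F
  i=23: S-H = 11 → L
  i=24: B-P = 12 → M
  i=25: E-S = 12 → M
  i=26: X-T =  4 → E
  i=27: Y-N = 11 → L
  i=28: Y-T =  5 → F
  i=29: H-W = 11 → L
  i=30: L-Z = 12 → M
  i=31: M-A = 12 → M
  i=32: R-N =  4 → E
  i=33: S-H = 11 → L
  i=34: F-A =  5 → F
  shifts repeat with period 6: MMELFL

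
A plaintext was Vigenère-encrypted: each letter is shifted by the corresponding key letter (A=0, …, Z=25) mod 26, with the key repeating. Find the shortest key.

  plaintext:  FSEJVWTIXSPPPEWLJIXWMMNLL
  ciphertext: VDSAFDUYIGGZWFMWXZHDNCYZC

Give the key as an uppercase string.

  i= 0: V-F = 16 → Q
  i= 1: D-S = 11 → L
  i= 2: S-E = 14 → O
  i= 3: A-J = 17 → R
  i= 4: F-V = 10 → K
  i= 5: D-W =  7 → H
  i= 6: U-T =  1 → B
  i= 7: Y-I = 16 → Q
  i= 8: I-X = 11 → L
  i= 9: G-S = 14 → O
  i=10: G-P = 17 → R
  i=11: Z-P = 10 → K
  i=12: W-P =  7 → H
  i=13: F-E =  1 → B
  i=14: M-W = 16 → Q
  i=15: W-L = 11 → L
  i=16: X-J = 14 → O
  i=17: Z-I = 17 → R
  i=18: H-X = 10 → K
  i=19: D-W =  7 → H
  i=20: N-M =  1 → B
  i=21: C-M = 16 → Q
  i=22: Y-N = 11 → L
  i=23: Z-L = 14 → O
  i=24: C-L = 17 → R
  shifts repeat with period 7: QLORKHB

QLORKHB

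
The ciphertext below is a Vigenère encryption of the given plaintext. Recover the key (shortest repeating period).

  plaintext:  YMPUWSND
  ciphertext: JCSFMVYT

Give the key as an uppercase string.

  i= 0: J-Y = 11 → L
  i= 1: C-M = 16 → Q
  i= 2: S-P =  3 → D
  i= 3: F-U = 11 → L
  i= 4: M-W = 16 → Q
  i= 5: V-S =  3 → D
  i= 6: Y-N = 11 → L
  i= 7: T-D = 16 → Q
  shifts repeat with period 3: LQD

LQD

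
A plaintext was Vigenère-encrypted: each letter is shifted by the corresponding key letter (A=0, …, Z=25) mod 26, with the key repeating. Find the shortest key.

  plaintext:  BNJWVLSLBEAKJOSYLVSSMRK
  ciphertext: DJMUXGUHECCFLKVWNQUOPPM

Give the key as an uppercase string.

  i= 0: D-B =  2 → C
  i= 1: J-N = 22 → W
  i= 2: M-J =  3 → D
  i= 3: U-W = 24 → Y
  i= 4: X-V =  2 → C
  i= 5: G-L = 21 → V
  i= 6: U-S =  2 → C
  i= 7: H-L = 22 → W
  i= 8: E-B =  3 → D
  i= 9: C-E = 24 → Y
  i=10: C-A =  2 → C
  i=11: F-K = 21 → V
  i=12: L-J =  2 → C
  i=13: K-O = 22 → W
  i=14: V-S =  3 → D
  i=15: W-Y = 24 → Y
  i=16: N-L =  2 → C
  i=17: Q-V = 21 → V
  i=18: U-S =  2 → C
  i=19: O-S = 22 → W
  i=20: P-M =  3 → D
  i=21: P-R = 24 → Y
  i=22: M-K =  2 → C
  shifts repeat with period 6: CWDYCV

CWDYCV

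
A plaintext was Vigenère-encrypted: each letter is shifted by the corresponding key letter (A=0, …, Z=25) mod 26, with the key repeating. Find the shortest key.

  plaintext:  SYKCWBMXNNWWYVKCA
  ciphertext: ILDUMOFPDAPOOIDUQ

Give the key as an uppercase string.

  i= 0: I-S = 16 → Q
  i= 1: L-Y = 13 → N
  i= 2: D-K = 19 → T
  i= 3: U-C = 18 → S
  i= 4: M-W = 16 → Q
  i= 5: O-B = 13 → N
  i= 6: F-M = 19 → T
  i= 7: P-X = 18 → S
  i= 8: D-N = 16 → Q
  i= 9: A-N = 13 → N
  i=10: P-W = 19 → T
  i=11: O-W = 18 → S
  i=12: O-Y = 16 → Q
  i=13: I-V = 13 → N
  i=14: D-K = 19 → T
  i=15: U-C = 18 → S
  i=16: Q-A = 16 → Q
  shifts repeat with period 4: QNTS

QNTS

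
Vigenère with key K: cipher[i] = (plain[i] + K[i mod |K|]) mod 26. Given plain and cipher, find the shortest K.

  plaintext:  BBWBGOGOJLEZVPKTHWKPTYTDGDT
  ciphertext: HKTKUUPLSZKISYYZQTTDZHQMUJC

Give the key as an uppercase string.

  i= 0: H-B =  6 → G
  i= 1: K-B =  9 → J
  i= 2: T-W = 23 → X
  i= 3: K-B =  9 → J
  i= 4: U-G = 14 → O
  i= 5: U-O =  6 → G
  i= 6: P-G =  9 → J
  i= 7: L-O = 23 → X
  i= 8: S-J =  9 → J
  i= 9: Z-L = 14 → O
  i=10: K-E =  6 → G
  i=11: I-Z =  9 → J
  i=12: S-V = 23 → X
  i=13: Y-P =  9 → J
  i=14: Y-K = 14 → O
  i=15: Z-T =  6 → G
  i=16: Q-H =  9 → J
  i=17: T-W = 23 → X
  i=18: T-K =  9 → J
  i=19: D-P = 14 → O
  i=20: Z-T =  6 → G
  i=21: H-Y =  9 → J
  i=22: Q-T = 23 → X
  i=23: M-D =  9 → J
  i=24: U-G = 14 → O
  i=25: J-D =  6 → G
  i=26: C-T =  9 → J
  shifts repeat with period 5: GJXJO

GJXJO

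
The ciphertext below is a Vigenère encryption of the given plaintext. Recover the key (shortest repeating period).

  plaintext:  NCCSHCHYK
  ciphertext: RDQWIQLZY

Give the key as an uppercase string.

EBO

  i= 0: R-N =  4 → E
  i= 1: D-C =  1 → B
  i= 2: Q-C = 14 → O
  i= 3: W-S =  4 → E
  i= 4: I-H =  1 → B
  i= 5: Q-C = 14 → O
  i= 6: L-H =  4 → E
  i= 7: Z-Y =  1 → B
  i= 8: Y-K = 14 → O
  shifts repeat with period 3: EBO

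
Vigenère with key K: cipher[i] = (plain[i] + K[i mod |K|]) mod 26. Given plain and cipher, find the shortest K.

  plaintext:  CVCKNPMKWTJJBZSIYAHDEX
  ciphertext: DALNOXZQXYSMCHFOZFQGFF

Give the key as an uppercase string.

BFJDBING

  i= 0: D-C =  1 → B
  i= 1: A-V =  5 → F
  i= 2: L-C =  9 → J
  i= 3: N-K =  3 → D
  i= 4: O-N =  1 → B
  i= 5: X-P =  8 → I
  i= 6: Z-M = 13 → N
  i= 7: Q-K =  6 → G
  i= 8: X-W =  1 → B
  i= 9: Y-T =  5 → F
  i=10: S-J =  9 → J
  i=11: M-J =  3 → D
  i=12: C-B =  1 → B
  i=13: H-Z =  8 → I
  i=14: F-S = 13 → N
  i=15: O-I =  6 → G
  i=16: Z-Y =  1 → B
  i=17: F-A =  5 → F
  i=18: Q-H =  9 → J
  i=19: G-D =  3 → D
  i=20: F-E =  1 → B
  i=21: F-X =  8 → I
  shifts repeat with period 8: BFJDBING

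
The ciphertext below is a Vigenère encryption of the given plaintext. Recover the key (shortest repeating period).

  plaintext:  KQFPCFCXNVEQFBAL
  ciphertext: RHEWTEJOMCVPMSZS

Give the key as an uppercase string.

HRZ

  i= 0: R-K =  7 → H
  i= 1: H-Q = 17 → R
  i= 2: E-F = 25 → Z
  i= 3: W-P =  7 → H
  i= 4: T-C = 17 → R
  i= 5: E-F = 25 → Z
  i= 6: J-C =  7 → H
  i= 7: O-X = 17 → R
  i= 8: M-N = 25 → Z
  i= 9: C-V =  7 → H
  i=10: V-E = 17 → R
  i=11: P-Q = 25 → Z
  i=12: M-F =  7 → H
  i=13: S-B = 17 → R
  i=14: Z-A = 25 → Z
  i=15: S-L =  7 → H
  shifts repeat with period 3: HRZ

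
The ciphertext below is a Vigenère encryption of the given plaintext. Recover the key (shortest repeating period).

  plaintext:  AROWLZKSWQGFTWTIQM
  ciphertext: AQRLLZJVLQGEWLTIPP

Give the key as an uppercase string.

AZDPA

  i= 0: A-A =  0 → A
  i= 1: Q-R = 25 → Z
  i= 2: R-O =  3 → D
  i= 3: L-W = 15 → P
  i= 4: L-L =  0 → A
  i= 5: Z-Z =  0 → A
  i= 6: J-K = 25 → Z
  i= 7: V-S =  3 → D
  i= 8: L-W = 15 → P
  i= 9: Q-Q =  0 → A
  i=10: G-G =  0 → A
  i=11: E-F = 25 → Z
  i=12: W-T =  3 → D
  i=13: L-W = 15 → P
  i=14: T-T =  0 → A
  i=15: I-I =  0 → A
  i=16: P-Q = 25 → Z
  i=17: P-M =  3 → D
  shifts repeat with period 5: AZDPA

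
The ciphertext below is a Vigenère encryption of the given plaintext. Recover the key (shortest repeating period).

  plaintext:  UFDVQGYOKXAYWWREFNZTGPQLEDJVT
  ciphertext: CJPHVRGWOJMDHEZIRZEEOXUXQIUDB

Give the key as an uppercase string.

IEMMFLI

  i= 0: C-U =  8 → I
  i= 1: J-F =  4 → E
  i= 2: P-D = 12 → M
  i= 3: H-V = 12 → M
  i= 4: V-Q =  5 → F
  i= 5: R-G = 11 → L
  i= 6: G-Y =  8 → I
  i= 7: W-O =  8 → I
  i= 8: O-K =  4 → E
  i= 9: J-X = 12 → M
  i=10: M-A = 12 → M
  i=11: D-Y =  5 → F
  i=12: H-W = 11 → L
  i=13: E-W =  8 → I
  i=14: Z-R =  8 → I
  i=15: I-E =  4 → E
  i=16: R-F = 12 → M
  i=17: Z-N = 12 → M
  i=18: E-Z =  5 → F
  i=19: E-T = 11 → L
  i=20: O-G =  8 → I
  i=21: X-P =  8 → I
  i=22: U-Q =  4 → E
  i=23: X-L = 12 → M
  i=24: Q-E = 12 → M
  i=25: I-D =  5 → F
  i=26: U-J = 11 → L
  i=27: D-V =  8 → I
  i=28: B-T =  8 → I
  shifts repeat with period 7: IEMMFLI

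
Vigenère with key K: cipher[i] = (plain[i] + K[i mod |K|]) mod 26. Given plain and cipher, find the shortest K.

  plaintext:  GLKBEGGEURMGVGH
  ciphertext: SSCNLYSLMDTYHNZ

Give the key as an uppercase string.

MHS

  i= 0: S-G = 12 → M
  i= 1: S-L =  7 → H
  i= 2: C-K = 18 → S
  i= 3: N-B = 12 → M
  i= 4: L-E =  7 → H
  i= 5: Y-G = 18 → S
  i= 6: S-G = 12 → M
  i= 7: L-E =  7 → H
  i= 8: M-U = 18 → S
  i= 9: D-R = 12 → M
  i=10: T-M =  7 → H
  i=11: Y-G = 18 → S
  i=12: H-V = 12 → M
  i=13: N-G =  7 → H
  i=14: Z-H = 18 → S
  shifts repeat with period 3: MHS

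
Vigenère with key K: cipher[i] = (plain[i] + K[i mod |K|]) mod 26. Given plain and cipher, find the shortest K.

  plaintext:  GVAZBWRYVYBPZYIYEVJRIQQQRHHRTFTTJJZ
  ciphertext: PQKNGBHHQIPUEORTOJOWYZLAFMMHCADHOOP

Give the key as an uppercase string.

  i= 0: P-G =  9 → J
  i= 1: Q-V = 21 → V
  i= 2: K-A = 10 → K
  i= 3: N-Z = 14 → O
  i= 4: G-B =  5 → F
  i= 5: B-W =  5 → F
  i= 6: H-R = 16 → Q
  i= 7: H-Y =  9 → J
  i= 8: Q-V = 21 → V
  i= 9: I-Y = 10 → K
  i=10: P-B = 14 → O
  i=11: U-P =  5 → F
  i=12: E-Z =  5 → F
  i=13: O-Y = 16 → Q
  i=14: R-I =  9 → J
  i=15: T-Y = 21 → V
  i=16: O-E = 10 → K
  i=17: J-V = 14 → O
  i=18: O-J =  5 → F
  i=19: W-R =  5 → F
  i=20: Y-I = 16 → Q
  i=21: Z-Q =  9 → J
  i=22: L-Q = 21 → V
  i=23: A-Q = 10 → K
  i=24: F-R = 14 → O
  i=25: M-H =  5 → F
  i=26: M-H =  5 → F
  i=27: H-R = 16 → Q
  i=28: C-T =  9 → J
  i=29: A-F = 21 → V
  i=30: D-T = 10 → K
  i=31: H-T = 14 → O
  i=32: O-J =  5 → F
  i=33: O-J =  5 → F
  i=34: P-Z = 16 → Q
  shifts repeat with period 7: JVKOFFQ

JVKOFFQ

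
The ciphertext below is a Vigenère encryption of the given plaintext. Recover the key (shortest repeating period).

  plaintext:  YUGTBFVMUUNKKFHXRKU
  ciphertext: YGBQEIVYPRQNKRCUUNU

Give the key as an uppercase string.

  i= 0: Y-Y =  0 → A
  i= 1: G-U = 12 → M
  i= 2: B-G = 21 → V
  i= 3: Q-T = 23 → X
  i= 4: E-B =  3 → D
  i= 5: I-F =  3 → D
  i= 6: V-V =  0 → A
  i= 7: Y-M = 12 → M
  i= 8: P-U = 21 → V
  i= 9: R-U = 23 → X
  i=10: Q-N =  3 → D
  i=11: N-K =  3 → D
  i=12: K-K =  0 → A
  i=13: R-F = 12 → M
  i=14: C-H = 21 → V
  i=15: U-X = 23 → X
  i=16: U-R =  3 → D
  i=17: N-K =  3 → D
  i=18: U-U =  0 → A
  shifts repeat with period 6: AMVXDD

AMVXDD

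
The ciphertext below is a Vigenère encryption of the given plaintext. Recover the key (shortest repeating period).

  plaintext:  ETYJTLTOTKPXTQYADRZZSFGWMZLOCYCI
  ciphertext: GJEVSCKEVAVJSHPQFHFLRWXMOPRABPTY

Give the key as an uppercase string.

  i= 0: G-E =  2 → C
  i= 1: J-T = 16 → Q
  i= 2: E-Y =  6 → G
  i= 3: V-J = 12 → M
  i= 4: S-T = 25 → Z
  i= 5: C-L = 17 → R
  i= 6: K-T = 17 → R
  i= 7: E-O = 16 → Q
  i= 8: V-T =  2 → C
  i= 9: A-K = 16 → Q
  i=10: V-P =  6 → G
  i=11: J-X = 12 → M
  i=12: S-T = 25 → Z
  i=13: H-Q = 17 → R
  i=14: P-Y = 17 → R
  i=15: Q-A = 16 → Q
  i=16: F-D =  2 → C
  i=17: H-R = 16 → Q
  i=18: F-Z =  6 → G
  i=19: L-Z = 12 → M
  i=20: R-S = 25 → Z
  i=21: W-F = 17 → R
  i=22: X-G = 17 → R
  i=23: M-W = 16 → Q
  i=24: O-M =  2 → C
  i=25: P-Z = 16 → Q
  i=26: R-L =  6 → G
  i=27: A-O = 12 → M
  i=28: B-C = 25 → Z
  i=29: P-Y = 17 → R
  i=30: T-C = 17 → R
  i=31: Y-I = 16 → Q
  shifts repeat with period 8: CQGMZRRQ

CQGMZRRQ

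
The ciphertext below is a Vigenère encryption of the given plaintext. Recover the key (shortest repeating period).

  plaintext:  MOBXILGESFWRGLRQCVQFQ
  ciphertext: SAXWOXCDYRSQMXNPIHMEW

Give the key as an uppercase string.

  i= 0: S-M =  6 → G
  i= 1: A-O = 12 → M
  i= 2: X-B = 22 → W
  i= 3: W-X = 25 → Z
  i= 4: O-I =  6 → G
  i= 5: X-L = 12 → M
  i= 6: C-G = 22 → W
  i= 7: D-E = 25 → Z
  i= 8: Y-S =  6 → G
  i= 9: R-F = 12 → M
  i=10: S-W = 22 → W
  i=11: Q-R = 25 → Z
  i=12: M-G =  6 → G
  i=13: X-L = 12 → M
  i=14: N-R = 22 → W
  i=15: P-Q = 25 → Z
  i=16: I-C =  6 → G
  i=17: H-V = 12 → M
  i=18: M-Q = 22 → W
  i=19: E-F = 25 → Z
  i=20: W-Q =  6 → G
  shifts repeat with period 4: GMWZ

GMWZ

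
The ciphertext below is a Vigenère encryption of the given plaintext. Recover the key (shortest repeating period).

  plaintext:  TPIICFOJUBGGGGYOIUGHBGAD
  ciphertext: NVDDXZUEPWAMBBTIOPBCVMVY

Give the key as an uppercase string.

UGVVV

  i= 0: N-T = 20 → U
  i= 1: V-P =  6 → G
  i= 2: D-I = 21 → V
  i= 3: D-I = 21 → V
  i= 4: X-C = 21 → V
  i= 5: Z-F = 20 → U
  i= 6: U-O =  6 → G
  i= 7: E-J = 21 → V
  i= 8: P-U = 21 → V
  i= 9: W-B = 21 → V
  i=10: A-G = 20 → U
  i=11: M-G =  6 → G
  i=12: B-G = 21 → V
  i=13: B-G = 21 → V
  i=14: T-Y = 21 → V
  i=15: I-O = 20 → U
  i=16: O-I =  6 → G
  i=17: P-U = 21 → V
  i=18: B-G = 21 → V
  i=19: C-H = 21 → V
  i=20: V-B = 20 → U
  i=21: M-G =  6 → G
  i=22: V-A = 21 → V
  i=23: Y-D = 21 → V
  shifts repeat with period 5: UGVVV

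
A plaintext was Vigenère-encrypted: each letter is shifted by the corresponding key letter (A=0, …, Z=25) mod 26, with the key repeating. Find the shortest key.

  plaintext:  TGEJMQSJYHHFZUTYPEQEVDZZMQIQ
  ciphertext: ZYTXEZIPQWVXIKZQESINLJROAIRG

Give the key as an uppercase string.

GSPOSJQ

  i= 0: Z-T =  6 → G
  i= 1: Y-G = 18 → S
  i= 2: T-E = 15 → P
  i= 3: X-J = 14 → O
  i= 4: E-M = 18 → S
  i= 5: Z-Q =  9 → J
  i= 6: I-S = 16 → Q
  i= 7: P-J =  6 → G
  i= 8: Q-Y = 18 → S
  i= 9: W-H = 15 → P
  i=10: V-H = 14 → O
  i=11: X-F = 18 → S
  i=12: I-Z =  9 → J
  i=13: K-U = 16 → Q
  i=14: Z-T =  6 → G
  i=15: Q-Y = 18 → S
  i=16: E-P = 15 → P
  i=17: S-E = 14 → O
  i=18: I-Q = 18 → S
  i=19: N-E =  9 → J
  i=20: L-V = 16 → Q
  i=21: J-D =  6 → G
  i=22: R-Z = 18 → S
  i=23: O-Z = 15 → P
  i=24: A-M = 14 → O
  i=25: I-Q = 18 → S
  i=26: R-I =  9 → J
  i=27: G-Q = 16 → Q
  shifts repeat with period 7: GSPOSJQ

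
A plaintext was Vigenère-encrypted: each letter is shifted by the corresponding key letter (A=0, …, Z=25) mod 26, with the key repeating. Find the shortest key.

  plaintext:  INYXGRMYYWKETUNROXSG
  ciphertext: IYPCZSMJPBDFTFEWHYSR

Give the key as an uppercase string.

ALRFTB

  i= 0: I-I =  0 → A
  i= 1: Y-N = 11 → L
  i= 2: P-Y = 17 → R
  i= 3: C-X =  5 → F
  i= 4: Z-G = 19 → T
  i= 5: S-R =  1 → B
  i= 6: M-M =  0 → A
  i= 7: J-Y = 11 → L
  i= 8: P-Y = 17 → R
  i= 9: B-W =  5 → F
  i=10: D-K = 19 → T
  i=11: F-E =  1 → B
  i=12: T-T =  0 → A
  i=13: F-U = 11 → L
  i=14: E-N = 17 → R
  i=15: W-R =  5 → F
  i=16: H-O = 19 → T
  i=17: Y-X =  1 → B
  i=18: S-S =  0 → A
  i=19: R-G = 11 → L
  shifts repeat with period 6: ALRFTB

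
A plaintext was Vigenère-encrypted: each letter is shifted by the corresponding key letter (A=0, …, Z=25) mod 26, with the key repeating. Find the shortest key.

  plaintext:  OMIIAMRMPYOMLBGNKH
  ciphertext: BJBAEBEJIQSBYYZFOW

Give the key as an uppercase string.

  i= 0: B-O = 13 → N
  i= 1: J-M = 23 → X
  i= 2: B-I = 19 → T
  i= 3: A-I = 18 → S
  i= 4: E-A =  4 → E
  i= 5: B-M = 15 → P
  i= 6: E-R = 13 → N
  i= 7: J-M = 23 → X
  i= 8: I-P = 19 → T
  i= 9: Q-Y = 18 → S
  i=10: S-O =  4 → E
  i=11: B-M = 15 → P
  i=12: Y-L = 13 → N
  i=13: Y-B = 23 → X
  i=14: Z-G = 19 → T
  i=15: F-N = 18 → S
  i=16: O-K =  4 → E
  i=17: W-H = 15 → P
  shifts repeat with period 6: NXTSEP

NXTSEP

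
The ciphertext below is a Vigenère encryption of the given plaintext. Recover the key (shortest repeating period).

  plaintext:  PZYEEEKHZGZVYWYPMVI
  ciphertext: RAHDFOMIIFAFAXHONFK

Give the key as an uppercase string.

CBJZBK

  i= 0: R-P =  2 → C
  i= 1: A-Z =  1 → B
  i= 2: H-Y =  9 → J
  i= 3: D-E = 25 → Z
  i= 4: F-E =  1 → B
  i= 5: O-E = 10 → K
  i= 6: M-K =  2 → C
  i= 7: I-H =  1 → B
  i= 8: I-Z =  9 → J
  i= 9: F-G = 25 → Z
  i=10: A-Z =  1 → B
  i=11: F-V = 10 → K
  i=12: A-Y =  2 → C
  i=13: X-W =  1 → B
  i=14: H-Y =  9 → J
  i=15: O-P = 25 → Z
  i=16: N-M =  1 → B
  i=17: F-V = 10 → K
  i=18: K-I =  2 → C
  shifts repeat with period 6: CBJZBK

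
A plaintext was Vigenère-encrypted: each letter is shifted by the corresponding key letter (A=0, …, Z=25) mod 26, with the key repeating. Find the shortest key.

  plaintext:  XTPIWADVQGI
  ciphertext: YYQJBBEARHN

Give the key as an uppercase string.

  i= 0: Y-X =  1 → B
  i= 1: Y-T =  5 → F
  i= 2: Q-P =  1 → B
  i= 3: J-I =  1 → B
  i= 4: B-W =  5 → F
  i= 5: B-A =  1 → B
  i= 6: E-D =  1 → B
  i= 7: A-V =  5 → F
  i= 8: R-Q =  1 → B
  i= 9: H-G =  1 → B
  i=10: N-I =  5 → F
  shifts repeat with period 3: BFB

BFB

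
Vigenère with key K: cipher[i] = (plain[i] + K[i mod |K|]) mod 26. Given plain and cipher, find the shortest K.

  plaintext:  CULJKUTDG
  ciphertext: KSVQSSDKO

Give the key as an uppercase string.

IYKH

  i= 0: K-C =  8 → I
  i= 1: S-U = 24 → Y
  i= 2: V-L = 10 → K
  i= 3: Q-J =  7 → H
  i= 4: S-K =  8 → I
  i= 5: S-U = 24 → Y
  i= 6: D-T = 10 → K
  i= 7: K-D =  7 → H
  i= 8: O-G =  8 → I
  shifts repeat with period 4: IYKH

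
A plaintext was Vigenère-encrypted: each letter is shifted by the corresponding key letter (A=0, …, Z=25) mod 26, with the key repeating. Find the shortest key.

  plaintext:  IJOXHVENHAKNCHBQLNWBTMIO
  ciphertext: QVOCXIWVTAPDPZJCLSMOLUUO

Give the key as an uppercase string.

  i= 0: Q-I =  8 → I
  i= 1: V-J = 12 → M
  i= 2: O-O =  0 → A
  i= 3: C-X =  5 → F
  i= 4: X-H = 16 → Q
  i= 5: I-V = 13 → N
  i= 6: W-E = 18 → S
  i= 7: V-N =  8 → I
  i= 8: T-H = 12 → M
  i= 9: A-A =  0 → A
  i=10: P-K =  5 → F
  i=11: D-N = 16 → Q
  i=12: P-C = 13 → N
  i=13: Z-H = 18 → S
  i=14: J-B =  8 → I
  i=15: C-Q = 12 → M
  i=16: L-L =  0 → A
  i=17: S-N =  5 → F
  i=18: M-W = 16 → Q
  i=19: O-B = 13 → N
  i=20: L-T = 18 → S
  i=21: U-M =  8 → I
  i=22: U-I = 12 → M
  i=23: O-O =  0 → A
  shifts repeat with period 7: IMAFQNS

IMAFQNS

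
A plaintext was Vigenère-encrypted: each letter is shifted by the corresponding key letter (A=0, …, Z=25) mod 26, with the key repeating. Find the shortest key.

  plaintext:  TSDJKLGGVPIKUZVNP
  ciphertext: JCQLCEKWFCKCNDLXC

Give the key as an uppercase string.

QKNCSTE

  i= 0: J-T = 16 → Q
  i= 1: C-S = 10 → K
  i= 2: Q-D = 13 → N
  i= 3: L-J =  2 → C
  i= 4: C-K = 18 → S
  i= 5: E-L = 19 → T
  i= 6: K-G =  4 → E
  i= 7: W-G = 16 → Q
  i= 8: F-V = 10 → K
  i= 9: C-P = 13 → N
  i=10: K-I =  2 → C
  i=11: C-K = 18 → S
  i=12: N-U = 19 → T
  i=13: D-Z =  4 → E
  i=14: L-V = 16 → Q
  i=15: X-N = 10 → K
  i=16: C-P = 13 → N
  shifts repeat with period 7: QKNCSTE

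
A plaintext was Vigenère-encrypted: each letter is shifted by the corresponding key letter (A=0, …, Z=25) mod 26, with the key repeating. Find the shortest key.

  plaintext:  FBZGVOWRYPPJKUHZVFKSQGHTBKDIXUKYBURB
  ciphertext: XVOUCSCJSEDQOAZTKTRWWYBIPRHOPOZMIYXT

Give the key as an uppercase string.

SUPOHEG

  i= 0: X-F = 18 → S
  i= 1: V-B = 20 → U
  i= 2: O-Z = 15 → P
  i= 3: U-G = 14 → O
  i= 4: C-V =  7 → H
  i= 5: S-O =  4 → E
  i= 6: C-W =  6 → G
  i= 7: J-R = 18 → S
  i= 8: S-Y = 20 → U
  i= 9: E-P = 15 → P
  i=10: D-P = 14 → O
  i=11: Q-J =  7 → H
  i=12: O-K =  4 → E
  i=13: A-U =  6 → G
  i=14: Z-H = 18 → S
  i=15: T-Z = 20 → U
  i=16: K-V = 15 → P
  i=17: T-F = 14 → O
  i=18: R-K =  7 → H
  i=19: W-S =  4 → E
  i=20: W-Q =  6 → G
  i=21: Y-G = 18 → S
  i=22: B-H = 20 → U
  i=23: I-T = 15 → P
  i=24: P-B = 14 → O
  i=25: R-K =  7 → H
  i=26: H-D =  4 → E
  i=27: O-I =  6 → G
  i=28: P-X = 18 → S
  i=29: O-U = 20 → U
  i=30: Z-K = 15 → P
  i=31: M-Y = 14 → O
  i=32: I-B =  7 → H
  i=33: Y-U =  4 → E
  i=34: X-R =  6 → G
  i=35: T-B = 18 → S
  shifts repeat with period 7: SUPOHEG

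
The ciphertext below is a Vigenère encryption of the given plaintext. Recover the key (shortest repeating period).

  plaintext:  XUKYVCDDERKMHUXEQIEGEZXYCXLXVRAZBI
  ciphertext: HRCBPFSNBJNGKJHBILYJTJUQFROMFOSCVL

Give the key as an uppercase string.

KXSDUDP

  i= 0: H-X = 10 → K
  i= 1: R-U = 23 → X
  i= 2: C-K = 18 → S
  i= 3: B-Y =  3 → D
  i= 4: P-V = 20 → U
  i= 5: F-C =  3 → D
  i= 6: S-D = 15 → P
  i= 7: N-D = 10 → K
  i= 8: B-E = 23 → X
  i= 9: J-R = 18 → S
  i=10: N-K =  3 → D
  i=11: G-M = 20 → U
  i=12: K-H =  3 → D
  i=13: J-U = 15 → P
  i=14: H-X = 10 → K
  i=15: B-E = 23 → X
  i=16: I-Q = 18 → S
  i=17: L-I =  3 → D
  i=18: Y-E = 20 → U
  i=19: J-G =  3 → D
  i=20: T-E = 15 → P
  i=21: J-Z = 10 → K
  i=22: U-X = 23 → X
  i=23: Q-Y = 18 → S
  i=24: F-C =  3 → D
  i=25: R-X = 20 → U
  i=26: O-L =  3 → D
  i=27: M-X = 15 → P
  i=28: F-V = 10 → K
  i=29: O-R = 23 → X
  i=30: S-A = 18 → S
  i=31: C-Z =  3 → D
  i=32: V-B = 20 → U
  i=33: L-I =  3 → D
  shifts repeat with period 7: KXSDUDP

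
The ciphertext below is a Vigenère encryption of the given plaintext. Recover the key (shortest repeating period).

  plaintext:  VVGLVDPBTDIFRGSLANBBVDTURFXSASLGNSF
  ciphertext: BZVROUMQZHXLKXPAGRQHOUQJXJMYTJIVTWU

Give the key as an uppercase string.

GEPGTRXP

  i= 0: B-V =  6 → G
  i= 1: Z-V =  4 → E
  i= 2: V-G = 15 → P
  i= 3: R-L =  6 → G
  i= 4: O-V = 19 → T
  i= 5: U-D = 17 → R
  i= 6: M-P = 23 → X
  i= 7: Q-B = 15 → P
  i= 8: Z-T =  6 → G
  i= 9: H-D =  4 → E
  i=10: X-I = 15 → P
  i=11: L-F =  6 → G
  i=12: K-R = 19 → T
  i=13: X-G = 17 → R
  i=14: P-S = 23 → X
  i=15: A-L = 15 → P
  i=16: G-A =  6 → G
  i=17: R-N =  4 → E
  i=18: Q-B = 15 → P
  i=19: H-B =  6 → G
  i=20: O-V = 19 → T
  i=21: U-D = 17 → R
  i=22: Q-T = 23 → X
  i=23: J-U = 15 → P
  i=24: X-R =  6 → G
  i=25: J-F =  4 → E
  i=26: M-X = 15 → P
  i=27: Y-S =  6 → G
  i=28: T-A = 19 → T
  i=29: J-S = 17 → R
  i=30: I-L = 23 → X
  i=31: V-G = 15 → P
  i=32: T-N =  6 → G
  i=33: W-S =  4 → E
  i=34: U-F = 15 → P
  shifts repeat with period 8: GEPGTRXP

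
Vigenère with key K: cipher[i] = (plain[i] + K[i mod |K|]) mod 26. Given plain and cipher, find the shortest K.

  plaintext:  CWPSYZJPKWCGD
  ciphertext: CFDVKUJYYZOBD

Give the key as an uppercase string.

  i= 0: C-C =  0 → A
  i= 1: F-W =  9 → J
  i= 2: D-P = 14 → O
  i= 3: V-S =  3 → D
  i= 4: K-Y = 12 → M
  i= 5: U-Z = 21 → V
  i= 6: J-J =  0 → A
  i= 7: Y-P =  9 → J
  i= 8: Y-K = 14 → O
  i= 9: Z-W =  3 → D
  i=10: O-C = 12 → M
  i=11: B-G = 21 → V
  i=12: D-D =  0 → A
  shifts repeat with period 6: AJODMV

AJODMV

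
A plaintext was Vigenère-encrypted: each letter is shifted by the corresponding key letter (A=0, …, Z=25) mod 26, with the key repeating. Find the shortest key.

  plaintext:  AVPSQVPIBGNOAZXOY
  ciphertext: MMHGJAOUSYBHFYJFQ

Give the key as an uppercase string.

MRSOTFZ

  i= 0: M-A = 12 → M
  i= 1: M-V = 17 → R
  i= 2: H-P = 18 → S
  i= 3: G-S = 14 → O
  i= 4: J-Q = 19 → T
  i= 5: A-V =  5 → F
  i= 6: O-P = 25 → Z
  i= 7: U-I = 12 → M
  i= 8: S-B = 17 → R
  i= 9: Y-G = 18 → S
  i=10: B-N = 14 → O
  i=11: H-O = 19 → T
  i=12: F-A =  5 → F
  i=13: Y-Z = 25 → Z
  i=14: J-X = 12 → M
  i=15: F-O = 17 → R
  i=16: Q-Y = 18 → S
  shifts repeat with period 7: MRSOTFZ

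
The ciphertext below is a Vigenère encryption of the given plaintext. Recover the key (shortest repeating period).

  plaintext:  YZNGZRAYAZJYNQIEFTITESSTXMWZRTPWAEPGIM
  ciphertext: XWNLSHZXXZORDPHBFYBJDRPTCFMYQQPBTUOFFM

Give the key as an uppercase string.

ZXAFTQZ

  i= 0: X-Y = 25 → Z
  i= 1: W-Z = 23 → X
  i= 2: N-N =  0 → A
  i= 3: L-G =  5 → F
  i= 4: S-Z = 19 → T
  i= 5: H-R = 16 → Q
  i= 6: Z-A = 25 → Z
  i= 7: X-Y = 25 → Z
  i= 8: X-A = 23 → X
  i= 9: Z-Z =  0 → A
  i=10: O-J =  5 → F
  i=11: R-Y = 19 → T
  i=12: D-N = 16 → Q
  i=13: P-Q = 25 → Z
  i=14: H-I = 25 → Z
  i=15: B-E = 23 → X
  i=16: F-F =  0 → A
  i=17: Y-T =  5 → F
  i=18: B-I = 19 → T
  i=19: J-T = 16 → Q
  i=20: D-E = 25 → Z
  i=21: R-S = 25 → Z
  i=22: P-S = 23 → X
  i=23: T-T =  0 → A
  i=24: C-X =  5 → F
  i=25: F-M = 19 → T
  i=26: M-W = 16 → Q
  i=27: Y-Z = 25 → Z
  i=28: Q-R = 25 → Z
  i=29: Q-T = 23 → X
  i=30: P-P =  0 → A
  i=31: B-W =  5 → F
  i=32: T-A = 19 → T
  i=33: U-E = 16 → Q
  i=34: O-P = 25 → Z
  i=35: F-G = 25 → Z
  i=36: F-I = 23 → X
  i=37: M-M =  0 → A
  shifts repeat with period 7: ZXAFTQZ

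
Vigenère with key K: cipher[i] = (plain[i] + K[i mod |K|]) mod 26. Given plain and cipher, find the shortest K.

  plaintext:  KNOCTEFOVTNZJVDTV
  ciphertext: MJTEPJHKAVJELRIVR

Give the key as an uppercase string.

CWF

  i= 0: M-K =  2 → C
  i= 1: J-N = 22 → W
  i= 2: T-O =  5 → F
  i= 3: E-C =  2 → C
  i= 4: P-T = 22 → W
  i= 5: J-E =  5 → F
  i= 6: H-F =  2 → C
  i= 7: K-O = 22 → W
  i= 8: A-V =  5 → F
  i= 9: V-T =  2 → C
  i=10: J-N = 22 → W
  i=11: E-Z =  5 → F
  i=12: L-J =  2 → C
  i=13: R-V = 22 → W
  i=14: I-D =  5 → F
  i=15: V-T =  2 → C
  i=16: R-V = 22 → W
  shifts repeat with period 3: CWF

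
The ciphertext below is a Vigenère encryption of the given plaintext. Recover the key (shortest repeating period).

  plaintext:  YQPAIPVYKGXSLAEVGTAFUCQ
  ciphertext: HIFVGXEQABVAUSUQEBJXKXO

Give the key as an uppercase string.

  i= 0: H-Y =  9 → J
  i= 1: I-Q = 18 → S
  i= 2: F-P = 16 → Q
  i= 3: V-A = 21 → V
  i= 4: G-I = 24 → Y
  i= 5: X-P =  8 → I
  i= 6: E-V =  9 → J
  i= 7: Q-Y = 18 → S
  i= 8: A-K = 16 → Q
  i= 9: B-G = 21 → V
  i=10: V-X = 24 → Y
  i=11: A-S =  8 → I
  i=12: U-L =  9 → J
  i=13: S-A = 18 → S
  i=14: U-E = 16 → Q
  i=15: Q-V = 21 → V
  i=16: E-G = 24 → Y
  i=17: B-T =  8 → I
  i=18: J-A =  9 → J
  i=19: X-F = 18 → S
  i=20: K-U = 16 → Q
  i=21: X-C = 21 → V
  i=22: O-Q = 24 → Y
  shifts repeat with period 6: JSQVYI

JSQVYI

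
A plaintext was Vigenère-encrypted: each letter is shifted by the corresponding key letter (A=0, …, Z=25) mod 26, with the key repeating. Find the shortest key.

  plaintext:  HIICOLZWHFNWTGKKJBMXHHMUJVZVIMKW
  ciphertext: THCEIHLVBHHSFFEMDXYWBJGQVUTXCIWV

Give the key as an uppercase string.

MZUCUW

  i= 0: T-H = 12 → M
  i= 1: H-I = 25 → Z
  i= 2: C-I = 20 → U
  i= 3: E-C =  2 → C
  i= 4: I-O = 20 → U
  i= 5: H-L = 22 → W
  i= 6: L-Z = 12 → M
  i= 7: V-W = 25 → Z
  i= 8: B-H = 20 → U
  i= 9: H-F =  2 → C
  i=10: H-N = 20 → U
  i=11: S-W = 22 → W
  i=12: F-T = 12 → M
  i=13: F-G = 25 → Z
  i=14: E-K = 20 → U
  i=15: M-K =  2 → C
  i=16: D-J = 20 → U
  i=17: X-B = 22 → W
  i=18: Y-M = 12 → M
  i=19: W-X = 25 → Z
  i=20: B-H = 20 → U
  i=21: J-H =  2 → C
  i=22: G-M = 20 → U
  i=23: Q-U = 22 → W
  i=24: V-J = 12 → M
  i=25: U-V = 25 → Z
  i=26: T-Z = 20 → U
  i=27: X-V =  2 → C
  i=28: C-I = 20 → U
  i=29: I-M = 22 → W
  i=30: W-K = 12 → M
  i=31: V-W = 25 → Z
  shifts repeat with period 6: MZUCUW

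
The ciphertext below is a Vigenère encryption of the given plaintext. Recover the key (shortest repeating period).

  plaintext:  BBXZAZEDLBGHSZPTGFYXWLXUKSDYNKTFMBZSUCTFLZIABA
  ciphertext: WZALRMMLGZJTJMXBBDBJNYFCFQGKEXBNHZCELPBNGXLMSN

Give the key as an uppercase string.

VYDMRNII

  i= 0: W-B = 21 → V
  i= 1: Z-B = 24 → Y
  i= 2: A-X =  3 → D
  i= 3: L-Z = 12 → M
  i= 4: R-A = 17 → R
  i= 5: M-Z = 13 → N
  i= 6: M-E =  8 → I
  i= 7: L-D =  8 → I
  i= 8: G-L = 21 → V
  i= 9: Z-B = 24 → Y
  i=10: J-G =  3 → D
  i=11: T-H = 12 → M
  i=12: J-S = 17 → R
  i=13: M-Z = 13 → N
  i=14: X-P =  8 → I
  i=15: B-T =  8 → I
  i=16: B-G = 21 → V
  i=17: D-F = 24 → Y
  i=18: B-Y =  3 → D
  i=19: J-X = 12 → M
  i=20: N-W = 17 → R
  i=21: Y-L = 13 → N
  i=22: F-X =  8 → I
  i=23: C-U =  8 → I
  i=24: F-K = 21 → V
  i=25: Q-S = 24 → Y
  i=26: G-D =  3 → D
  i=27: K-Y = 12 → M
  i=28: E-N = 17 → R
  i=29: X-K = 13 → N
  i=30: B-T =  8 → I
  i=31: N-F =  8 → I
  i=32: H-M = 21 → V
  i=33: Z-B = 24 → Y
  i=34: C-Z =  3 → D
  i=35: E-S = 12 → M
  i=36: L-U = 17 → R
  i=37: P-C = 13 → N
  i=38: B-T =  8 → I
  i=39: N-F =  8 → I
  i=40: G-L = 21 → V
  i=41: X-Z = 24 → Y
  i=42: L-I =  3 → D
  i=43: M-A = 12 → M
  i=44: S-B = 17 → R
  i=45: N-A = 13 → N
  shifts repeat with period 8: VYDMRNII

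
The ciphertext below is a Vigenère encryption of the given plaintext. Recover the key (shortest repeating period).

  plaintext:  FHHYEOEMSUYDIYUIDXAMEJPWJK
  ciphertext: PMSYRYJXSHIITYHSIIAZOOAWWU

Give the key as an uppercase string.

KFLAN

  i= 0: P-F = 10 → K
  i= 1: M-H =  5 → F
  i= 2: S-H = 11 → L
  i= 3: Y-Y =  0 → A
  i= 4: R-E = 13 → N
  i= 5: Y-O = 10 → K
  i= 6: J-E =  5 → F
  i= 7: X-M = 11 → L
  i= 8: S-S =  0 → A
  i= 9: H-U = 13 → N
  i=10: I-Y = 10 → K
  i=11: I-D =  5 → F
  i=12: T-I = 11 → L
  i=13: Y-Y =  0 → A
  i=14: H-U = 13 → N
  i=15: S-I = 10 → K
  i=16: I-D =  5 → F
  i=17: I-X = 11 → L
  i=18: A-A =  0 → A
  i=19: Z-M = 13 → N
  i=20: O-E = 10 → K
  i=21: O-J =  5 → F
  i=22: A-P = 11 → L
  i=23: W-W =  0 → A
  i=24: W-J = 13 → N
  i=25: U-K = 10 → K
  shifts repeat with period 5: KFLAN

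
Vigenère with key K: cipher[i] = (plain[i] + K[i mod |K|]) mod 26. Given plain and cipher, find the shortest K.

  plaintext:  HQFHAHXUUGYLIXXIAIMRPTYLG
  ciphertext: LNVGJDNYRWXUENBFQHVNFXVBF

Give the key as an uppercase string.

EXQZJWQ

  i= 0: L-H =  4 → E
  i= 1: N-Q = 23 → X
  i= 2: V-F = 16 → Q
  i= 3: G-H = 25 → Z
  i= 4: J-A =  9 → J
  i= 5: D-H = 22 → W
  i= 6: N-X = 16 → Q
  i= 7: Y-U =  4 → E
  i= 8: R-U = 23 → X
  i= 9: W-G = 16 → Q
  i=10: X-Y = 25 → Z
  i=11: U-L =  9 → J
  i=12: E-I = 22 → W
  i=13: N-X = 16 → Q
  i=14: B-X =  4 → E
  i=15: F-I = 23 → X
  i=16: Q-A = 16 → Q
  i=17: H-I = 25 → Z
  i=18: V-M =  9 → J
  i=19: N-R = 22 → W
  i=20: F-P = 16 → Q
  i=21: X-T =  4 → E
  i=22: V-Y = 23 → X
  i=23: B-L = 16 → Q
  i=24: F-G = 25 → Z
  shifts repeat with period 7: EXQZJWQ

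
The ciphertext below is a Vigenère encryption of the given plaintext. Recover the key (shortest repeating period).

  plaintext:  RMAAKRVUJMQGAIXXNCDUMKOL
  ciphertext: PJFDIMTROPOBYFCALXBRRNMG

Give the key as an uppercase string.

  i= 0: P-R = 24 → Y
  i= 1: J-M = 23 → X
  i= 2: F-A =  5 → F
  i= 3: D-A =  3 → D
  i= 4: I-K = 24 → Y
  i= 5: M-R = 21 → V
  i= 6: T-V = 24 → Y
  i= 7: R-U = 23 → X
  i= 8: O-J =  5 → F
  i= 9: P-M =  3 → D
  i=10: O-Q = 24 → Y
  i=11: B-G = 21 → V
  i=12: Y-A = 24 → Y
  i=13: F-I = 23 → X
  i=14: C-X =  5 → F
  i=15: A-X =  3 → D
  i=16: L-N = 24 → Y
  i=17: X-C = 21 → V
  i=18: B-D = 24 → Y
  i=19: R-U = 23 → X
  i=20: R-M =  5 → F
  i=21: N-K =  3 → D
  i=22: M-O = 24 → Y
  i=23: G-L = 21 → V
  shifts repeat with period 6: YXFDYV

YXFDYV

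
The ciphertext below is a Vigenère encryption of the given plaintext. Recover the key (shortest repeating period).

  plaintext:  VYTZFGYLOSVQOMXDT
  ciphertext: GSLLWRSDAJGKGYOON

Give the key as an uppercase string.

  i= 0: G-V = 11 → L
  i= 1: S-Y = 20 → U
  i= 2: L-T = 18 → S
  i= 3: L-Z = 12 → M
  i= 4: W-F = 17 → R
  i= 5: R-G = 11 → L
  i= 6: S-Y = 20 → U
  i= 7: D-L = 18 → S
  i= 8: A-O = 12 → M
  i= 9: J-S = 17 → R
  i=10: G-V = 11 → L
  i=11: K-Q = 20 → U
  i=12: G-O = 18 → S
  i=13: Y-M = 12 → M
  i=14: O-X = 17 → R
  i=15: O-D = 11 → L
  i=16: N-T = 20 → U
  shifts repeat with period 5: LUSMR

LUSMR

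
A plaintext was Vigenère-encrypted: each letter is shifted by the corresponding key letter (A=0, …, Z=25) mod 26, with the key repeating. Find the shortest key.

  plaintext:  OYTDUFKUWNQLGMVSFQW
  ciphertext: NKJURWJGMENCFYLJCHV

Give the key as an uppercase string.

  i= 0: N-O = 25 → Z
  i= 1: K-Y = 12 → M
  i= 2: J-T = 16 → Q
  i= 3: U-D = 17 → R
  i= 4: R-U = 23 → X
  i= 5: W-F = 17 → R
  i= 6: J-K = 25 → Z
  i= 7: G-U = 12 → M
  i= 8: M-W = 16 → Q
  i= 9: E-N = 17 → R
  i=10: N-Q = 23 → X
  i=11: C-L = 17 → R
  i=12: F-G = 25 → Z
  i=13: Y-M = 12 → M
  i=14: L-V = 16 → Q
  i=15: J-S = 17 → R
  i=16: C-F = 23 → X
  i=17: H-Q = 17 → R
  i=18: V-W = 25 → Z
  shifts repeat with period 6: ZMQRXR

ZMQRXR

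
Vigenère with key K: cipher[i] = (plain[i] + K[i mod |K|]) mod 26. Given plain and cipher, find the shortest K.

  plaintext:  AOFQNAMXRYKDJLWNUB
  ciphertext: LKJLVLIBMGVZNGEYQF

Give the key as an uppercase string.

  i= 0: L-A = 11 → L
  i= 1: K-O = 22 → W
  i= 2: J-F =  4 → E
  i= 3: L-Q = 21 → V
  i= 4: V-N =  8 → I
  i= 5: L-A = 11 → L
  i= 6: I-M = 22 → W
  i= 7: B-X =  4 → E
  i= 8: M-R = 21 → V
  i= 9: G-Y =  8 → I
  i=10: V-K = 11 → L
  i=11: Z-D = 22 → W
  i=12: N-J =  4 → E
  i=13: G-L = 21 → V
  i=14: E-W =  8 → I
  i=15: Y-N = 11 → L
  i=16: Q-U = 22 → W
  i=17: F-B =  4 → E
  shifts repeat with period 5: LWEVI

LWEVI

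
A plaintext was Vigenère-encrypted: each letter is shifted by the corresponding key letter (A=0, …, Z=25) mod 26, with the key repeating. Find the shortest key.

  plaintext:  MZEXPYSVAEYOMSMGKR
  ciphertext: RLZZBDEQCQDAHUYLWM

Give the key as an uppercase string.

  i= 0: R-M =  5 → F
  i= 1: L-Z = 12 → M
  i= 2: Z-E = 21 → V
  i= 3: Z-X =  2 → C
  i= 4: B-P = 12 → M
  i= 5: D-Y =  5 → F
  i= 6: E-S = 12 → M
  i= 7: Q-V = 21 → V
  i= 8: C-A =  2 → C
  i= 9: Q-E = 12 → M
  i=10: D-Y =  5 → F
  i=11: A-O = 12 → M
  i=12: H-M = 21 → V
  i=13: U-S =  2 → C
  i=14: Y-M = 12 → M
  i=15: L-G =  5 → F
  i=16: W-K = 12 → M
  i=17: M-R = 21 → V
  shifts repeat with period 5: FMVCM

FMVCM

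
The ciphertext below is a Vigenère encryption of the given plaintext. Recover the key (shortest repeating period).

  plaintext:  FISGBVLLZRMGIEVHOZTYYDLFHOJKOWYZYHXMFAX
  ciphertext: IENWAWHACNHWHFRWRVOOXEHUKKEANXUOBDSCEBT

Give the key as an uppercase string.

  i= 0: I-F =  3 → D
  i= 1: E-I = 22 → W
  i= 2: N-S = 21 → V
  i= 3: W-G = 16 → Q
  i= 4: A-B = 25 → Z
  i= 5: W-V =  1 → B
  i= 6: H-L = 22 → W
  i= 7: A-L = 15 → P
  i= 8: C-Z =  3 → D
  i= 9: N-R = 22 → W
  i=10: H-M = 21 → V
  i=11: W-G = 16 → Q
  i=12: H-I = 25 → Z
  i=13: F-E =  1 → B
  i=14: R-V = 22 → W
  i=15: W-H = 15 → P
  i=16: R-O =  3 → D
  i=17: V-Z = 22 → W
  i=18: O-T = 21 → V
  i=19: O-Y = 16 → Q
  i=20: X-Y = 25 → Z
  i=21: E-D =  1 → B
  i=22: H-L = 22 → W
  i=23: U-F = 15 → P
  i=24: K-H =  3 → D
  i=25: K-O = 22 → W
  i=26: E-J = 21 → V
  i=27: A-K = 16 → Q
  i=28: N-O = 25 → Z
  i=29: X-W =  1 → B
  i=30: U-Y = 22 → W
  i=31: O-Z = 15 → P
  i=32: B-Y =  3 → D
  i=33: D-H = 22 → W
  i=34: S-X = 21 → V
  i=35: C-M = 16 → Q
  i=36: E-F = 25 → Z
  i=37: B-A =  1 → B
  i=38: T-X = 22 → W
  shifts repeat with period 8: DWVQZBWP

DWVQZBWP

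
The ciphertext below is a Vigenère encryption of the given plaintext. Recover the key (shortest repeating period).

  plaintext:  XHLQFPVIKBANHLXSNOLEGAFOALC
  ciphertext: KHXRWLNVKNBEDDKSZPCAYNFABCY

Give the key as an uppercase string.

  i= 0: K-X = 13 → N
  i= 1: H-H =  0 → A
  i= 2: X-L = 12 → M
  i= 3: R-Q =  1 → B
  i= 4: W-F = 17 → R
  i= 5: L-P = 22 → W
  i= 6: N-V = 18 → S
  i= 7: V-I = 13 → N
  i= 8: K-K =  0 → A
  i= 9: N-B = 12 → M
  i=10: B-A =  1 → B
  i=11: E-N = 17 → R
  i=12: D-H = 22 → W
  i=13: D-L = 18 → S
  i=14: K-X = 13 → N
  i=15: S-S =  0 → A
  i=16: Z-N = 12 → M
  i=17: P-O =  1 → B
  i=18: C-L = 17 → R
  i=19: A-E = 22 → W
  i=20: Y-G = 18 → S
  i=21: N-A = 13 → N
  i=22: F-F =  0 → A
  i=23: A-O = 12 → M
  i=24: B-A =  1 → B
  i=25: C-L = 17 → R
  i=26: Y-C = 22 → W
  shifts repeat with period 7: NAMBRWS

NAMBRWS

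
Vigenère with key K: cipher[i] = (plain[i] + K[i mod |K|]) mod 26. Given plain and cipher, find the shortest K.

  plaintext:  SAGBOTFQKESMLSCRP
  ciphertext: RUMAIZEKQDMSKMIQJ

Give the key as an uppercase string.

ZUG

  i= 0: R-S = 25 → Z
  i= 1: U-A = 20 → U
  i= 2: M-G =  6 → G
  i= 3: A-B = 25 → Z
  i= 4: I-O = 20 → U
  i= 5: Z-T =  6 → G
  i= 6: E-F = 25 → Z
  i= 7: K-Q = 20 → U
  i= 8: Q-K =  6 → G
  i= 9: D-E = 25 → Z
  i=10: M-S = 20 → U
  i=11: S-M =  6 → G
  i=12: K-L = 25 → Z
  i=13: M-S = 20 → U
  i=14: I-C =  6 → G
  i=15: Q-R = 25 → Z
  i=16: J-P = 20 → U
  shifts repeat with period 3: ZUG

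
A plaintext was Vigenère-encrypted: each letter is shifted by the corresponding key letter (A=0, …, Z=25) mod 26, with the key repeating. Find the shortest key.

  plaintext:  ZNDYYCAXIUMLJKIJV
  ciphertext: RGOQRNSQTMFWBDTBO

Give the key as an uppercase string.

  i= 0: R-Z = 18 → S
  i= 1: G-N = 19 → T
  i= 2: O-D = 11 → L
  i= 3: Q-Y = 18 → S
  i= 4: R-Y = 19 → T
  i= 5: N-C = 11 → L
  i= 6: S-A = 18 → S
  i= 7: Q-X = 19 → T
  i= 8: T-I = 11 → L
  i= 9: M-U = 18 → S
  i=10: F-M = 19 → T
  i=11: W-L = 11 → L
  i=12: B-J = 18 → S
  i=13: D-K = 19 → T
  i=14: T-I = 11 → L
  i=15: B-J = 18 → S
  i=16: O-V = 19 → T
  shifts repeat with period 3: STL

STL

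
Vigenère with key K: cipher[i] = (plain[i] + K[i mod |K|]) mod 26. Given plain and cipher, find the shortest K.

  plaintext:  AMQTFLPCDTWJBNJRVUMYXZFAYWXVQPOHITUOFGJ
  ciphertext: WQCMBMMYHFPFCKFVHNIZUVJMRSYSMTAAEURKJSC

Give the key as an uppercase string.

  i= 0: W-A = 22 → W
  i= 1: Q-M =  4 → E
  i= 2: C-Q = 12 → M
  i= 3: M-T = 19 → T
  i= 4: B-F = 22 → W
  i= 5: M-L =  1 → B
  i= 6: M-P = 23 → X
  i= 7: Y-C = 22 → W
  i= 8: H-D =  4 → E
  i= 9: F-T = 12 → M
  i=10: P-W = 19 → T
  i=11: F-J = 22 → W
  i=12: C-B =  1 → B
  i=13: K-N = 23 → X
  i=14: F-J = 22 → W
  i=15: V-R =  4 → E
  i=16: H-V = 12 → M
  i=17: N-U = 19 → T
  i=18: I-M = 22 → W
  i=19: Z-Y =  1 → B
  i=20: U-X = 23 → X
  i=21: V-Z = 22 → W
  i=22: J-F =  4 → E
  i=23: M-A = 12 → M
  i=24: R-Y = 19 → T
  i=25: S-W = 22 → W
  i=26: Y-X =  1 → B
  i=27: S-V = 23 → X
  i=28: M-Q = 22 → W
  i=29: T-P =  4 → E
  i=30: A-O = 12 → M
  i=31: A-H = 19 → T
  i=32: E-I = 22 → W
  i=33: U-T =  1 → B
  i=34: R-U = 23 → X
  i=35: K-O = 22 → W
  i=36: J-F =  4 → E
  i=37: S-G = 12 → M
  i=38: C-J = 19 → T
  shifts repeat with period 7: WEMTWBX

WEMTWBX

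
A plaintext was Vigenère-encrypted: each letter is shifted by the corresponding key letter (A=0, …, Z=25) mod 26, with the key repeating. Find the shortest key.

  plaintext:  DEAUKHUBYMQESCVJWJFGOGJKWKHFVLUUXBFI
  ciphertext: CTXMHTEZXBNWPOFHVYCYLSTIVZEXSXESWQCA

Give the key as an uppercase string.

  i= 0: C-D = 25 → Z
  i= 1: T-E = 15 → P
  i= 2: X-A = 23 → X
  i= 3: M-U = 18 → S
  i= 4: H-K = 23 → X
  i= 5: T-H = 12 → M
  i= 6: E-U = 10 → K
  i= 7: Z-B = 24 → Y
  i= 8: X-Y = 25 → Z
  i= 9: B-M = 15 → P
  i=10: N-Q = 23 → X
  i=11: W-E = 18 → S
  i=12: P-S = 23 → X
  i=13: O-C = 12 → M
  i=14: F-V = 10 → K
  i=15: H-J = 24 → Y
  i=16: V-W = 25 → Z
  i=17: Y-J = 15 → P
  i=18: C-F = 23 → X
  i=19: Y-G = 18 → S
  i=20: L-O = 23 → X
  i=21: S-G = 12 → M
  i=22: T-J = 10 → K
  i=23: I-K = 24 → Y
  i=24: V-W = 25 → Z
  i=25: Z-K = 15 → P
  i=26: E-H = 23 → X
  i=27: X-F = 18 → S
  i=28: S-V = 23 → X
  i=29: X-L = 12 → M
  i=30: E-U = 10 → K
  i=31: S-U = 24 → Y
  i=32: W-X = 25 → Z
  i=33: Q-B = 15 → P
  i=34: C-F = 23 → X
  i=35: A-I = 18 → S
  shifts repeat with period 8: ZPXSXMKY

ZPXSXMKY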